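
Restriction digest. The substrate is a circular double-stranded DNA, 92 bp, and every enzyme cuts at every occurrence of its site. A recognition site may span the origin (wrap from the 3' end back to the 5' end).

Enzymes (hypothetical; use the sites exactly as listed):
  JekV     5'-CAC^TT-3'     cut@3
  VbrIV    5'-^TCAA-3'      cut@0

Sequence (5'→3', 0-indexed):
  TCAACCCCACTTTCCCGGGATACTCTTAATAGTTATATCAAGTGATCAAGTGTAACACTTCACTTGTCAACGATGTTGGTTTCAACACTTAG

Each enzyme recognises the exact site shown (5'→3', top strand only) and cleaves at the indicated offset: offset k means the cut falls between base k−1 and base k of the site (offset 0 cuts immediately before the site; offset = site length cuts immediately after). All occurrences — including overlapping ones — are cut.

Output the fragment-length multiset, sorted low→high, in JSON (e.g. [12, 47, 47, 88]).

Site scan:
  JekV CACTT/3: at [7, 55, 60, 85] ⇒ [10, 58, 63, 88]
  VbrIV TCAA/0: at [0, 37, 45, 66, 81] ⇒ [0, 37, 45, 66, 81]

Pooled cuts: [0, 10, 37, 45, 58, 63, 66, 81, 88]

Fragment lengths:
  0→10: 10 bp
  10→37: 27 bp
  37→45: 8 bp
  45→58: 13 bp
  58→63: 5 bp
  63→66: 3 bp
  66→81: 15 bp
  81→88: 7 bp
  88→0 (wrap): 92-88+0 = 4 bp

[3,4,5,7,8,10,13,15,27]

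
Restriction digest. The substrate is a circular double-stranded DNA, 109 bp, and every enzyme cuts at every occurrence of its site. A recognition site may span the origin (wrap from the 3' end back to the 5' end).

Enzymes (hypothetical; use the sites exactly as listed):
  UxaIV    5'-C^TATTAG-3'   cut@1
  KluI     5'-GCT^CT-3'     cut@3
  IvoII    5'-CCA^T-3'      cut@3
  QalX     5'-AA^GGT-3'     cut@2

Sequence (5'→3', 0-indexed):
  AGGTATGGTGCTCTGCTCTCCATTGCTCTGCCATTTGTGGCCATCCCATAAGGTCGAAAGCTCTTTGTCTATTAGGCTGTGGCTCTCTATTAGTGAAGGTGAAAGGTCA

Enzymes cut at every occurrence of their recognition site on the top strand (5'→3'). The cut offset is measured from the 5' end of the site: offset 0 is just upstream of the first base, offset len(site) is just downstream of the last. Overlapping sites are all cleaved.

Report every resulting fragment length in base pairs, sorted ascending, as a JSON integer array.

Site scan:
  UxaIV CTATTAG/1: at [68, 86] ⇒ [69, 87]
  KluI GCTCT/3: at [9, 14, 24, 59, 81] ⇒ [12, 17, 27, 62, 84]
  IvoII CCAT/3: at [19, 30, 40, 45] ⇒ [22, 33, 43, 48]
  QalX AAGGT/2: at [49, 95, 102, 108] ⇒ [1, 51, 97, 104]

All cut coordinates (distinct, sorted): [1, 12, 17, 22, 27, 33, 43, 48, 51, 62, 69, 84, 87, 97, 104]

Fragment lengths:
  1→12: 11 bp
  12→17: 5 bp
  17→22: 5 bp
  22→27: 5 bp
  27→33: 6 bp
  33→43: 10 bp
  43→48: 5 bp
  48→51: 3 bp
  51→62: 11 bp
  62→69: 7 bp
  69→84: 15 bp
  84→87: 3 bp
  87→97: 10 bp
  97→104: 7 bp
  104→1 (wrap): 109-104+1 = 6 bp

[3,3,5,5,5,5,6,6,7,7,10,10,11,11,15]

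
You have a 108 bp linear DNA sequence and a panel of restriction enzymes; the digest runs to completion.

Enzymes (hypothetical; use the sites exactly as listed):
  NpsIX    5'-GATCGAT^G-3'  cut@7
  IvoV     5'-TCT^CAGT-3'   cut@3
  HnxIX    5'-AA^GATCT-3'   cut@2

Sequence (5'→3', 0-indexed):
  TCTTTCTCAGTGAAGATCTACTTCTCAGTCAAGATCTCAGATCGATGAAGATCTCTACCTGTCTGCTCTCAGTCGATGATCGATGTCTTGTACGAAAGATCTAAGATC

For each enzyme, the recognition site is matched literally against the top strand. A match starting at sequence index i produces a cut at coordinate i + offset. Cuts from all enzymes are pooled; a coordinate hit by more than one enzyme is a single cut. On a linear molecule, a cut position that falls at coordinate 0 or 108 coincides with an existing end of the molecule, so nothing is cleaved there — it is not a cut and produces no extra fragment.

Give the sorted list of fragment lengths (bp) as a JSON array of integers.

Scan for sites:
  NpsIX GATCGATG/7: at [39, 77] ⇒ [46, 84]
  IvoV TCTCAGT/3: at [4, 22, 66] ⇒ [7, 25, 69]
  HnxIX AAGATCT/2: at [12, 30, 47, 95] ⇒ [14, 32, 49, 97]

Pooled cuts: [7, 14, 25, 32, 46, 49, 69, 84, 97]

Fragments:
  [0,7): 7 bp
  [7,14): 7 bp
  [14,25): 11 bp
  [25,32): 7 bp
  [32,46): 14 bp
  [46,49): 3 bp
  [49,69): 20 bp
  [69,84): 15 bp
  [84,97): 13 bp
  [97,108): 11 bp

[3,7,7,7,11,11,13,14,15,20]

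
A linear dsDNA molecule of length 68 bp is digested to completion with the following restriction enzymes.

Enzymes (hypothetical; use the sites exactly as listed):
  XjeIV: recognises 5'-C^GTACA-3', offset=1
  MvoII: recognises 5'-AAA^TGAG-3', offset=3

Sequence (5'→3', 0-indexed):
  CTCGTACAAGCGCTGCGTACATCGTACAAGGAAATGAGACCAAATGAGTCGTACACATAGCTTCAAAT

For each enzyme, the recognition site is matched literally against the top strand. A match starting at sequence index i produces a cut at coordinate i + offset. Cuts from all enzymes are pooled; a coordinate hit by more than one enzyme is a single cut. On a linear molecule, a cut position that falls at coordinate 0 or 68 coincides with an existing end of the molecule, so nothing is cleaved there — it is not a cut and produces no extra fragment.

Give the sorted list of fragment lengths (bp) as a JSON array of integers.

Per-enzyme occurrences:
  XjeIV (CGTACA, off=1): starts [2, 15, 22, 49] → cuts [3, 16, 23, 50]
  MvoII (AAATGAG, off=3): starts [31, 41] → cuts [34, 44]

Pooled cuts: [3, 16, 23, 34, 44, 50]

Fragments:
  [0,3): 3 bp
  [3,16): 13 bp
  [16,23): 7 bp
  [23,34): 11 bp
  [34,44): 10 bp
  [44,50): 6 bp
  [50,68): 18 bp

[3,6,7,10,11,13,18]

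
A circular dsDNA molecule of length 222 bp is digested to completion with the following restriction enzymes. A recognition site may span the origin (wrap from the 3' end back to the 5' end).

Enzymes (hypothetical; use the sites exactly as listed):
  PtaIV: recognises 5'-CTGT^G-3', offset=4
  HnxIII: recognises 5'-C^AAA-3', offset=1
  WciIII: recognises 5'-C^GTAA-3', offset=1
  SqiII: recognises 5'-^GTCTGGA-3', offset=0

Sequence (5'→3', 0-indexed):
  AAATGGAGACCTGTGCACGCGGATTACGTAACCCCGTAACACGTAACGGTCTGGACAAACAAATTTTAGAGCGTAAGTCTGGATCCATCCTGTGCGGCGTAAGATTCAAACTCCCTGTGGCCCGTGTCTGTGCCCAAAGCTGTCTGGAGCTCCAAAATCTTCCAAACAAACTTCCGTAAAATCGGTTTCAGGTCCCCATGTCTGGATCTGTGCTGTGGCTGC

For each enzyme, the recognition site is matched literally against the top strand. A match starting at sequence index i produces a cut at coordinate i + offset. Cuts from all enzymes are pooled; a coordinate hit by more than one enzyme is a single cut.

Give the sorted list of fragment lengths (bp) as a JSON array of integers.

Scan for sites:
  PtaIV CTGTG/4: at [10, 89, 114, 127, 207, 212] ⇒ [14, 93, 118, 131, 211, 216]
  HnxIII CAAA/1: at [55, 59, 106, 134, 152, 162, 166, 221] ⇒ [0, 56, 60, 107, 135, 153, 163, 167]
  WciIII CGTAA/1: at [26, 34, 41, 71, 97, 174] ⇒ [27, 35, 42, 72, 98, 175]
  SqiII GTCTGGA/0: at [48, 76, 141, 199] ⇒ [48, 76, 141, 199]

Pooled cuts: [0, 14, 27, 35, 42, 48, 56, 60, 72, 76, 93, 98, 107, 118, 131, 135, 141, 153, 163, 167, 175, 199, 211, 216]

Fragments:
  0→14: 14 bp
  14→27: 13 bp
  27→35: 8 bp
  35→42: 7 bp
  42→48: 6 bp
  48→56: 8 bp
  56→60: 4 bp
  60→72: 12 bp
  72→76: 4 bp
  76→93: 17 bp
  93→98: 5 bp
  98→107: 9 bp
  107→118: 11 bp
  118→131: 13 bp
  131→135: 4 bp
  135→141: 6 bp
  141→153: 12 bp
  153→163: 10 bp
  163→167: 4 bp
  167→175: 8 bp
  175→199: 24 bp
  199→211: 12 bp
  211→216: 5 bp
  216→0 (wrap): 222-216+0 = 6 bp

[4,4,4,4,5,5,6,6,6,7,8,8,8,9,10,11,12,12,12,13,13,14,17,24]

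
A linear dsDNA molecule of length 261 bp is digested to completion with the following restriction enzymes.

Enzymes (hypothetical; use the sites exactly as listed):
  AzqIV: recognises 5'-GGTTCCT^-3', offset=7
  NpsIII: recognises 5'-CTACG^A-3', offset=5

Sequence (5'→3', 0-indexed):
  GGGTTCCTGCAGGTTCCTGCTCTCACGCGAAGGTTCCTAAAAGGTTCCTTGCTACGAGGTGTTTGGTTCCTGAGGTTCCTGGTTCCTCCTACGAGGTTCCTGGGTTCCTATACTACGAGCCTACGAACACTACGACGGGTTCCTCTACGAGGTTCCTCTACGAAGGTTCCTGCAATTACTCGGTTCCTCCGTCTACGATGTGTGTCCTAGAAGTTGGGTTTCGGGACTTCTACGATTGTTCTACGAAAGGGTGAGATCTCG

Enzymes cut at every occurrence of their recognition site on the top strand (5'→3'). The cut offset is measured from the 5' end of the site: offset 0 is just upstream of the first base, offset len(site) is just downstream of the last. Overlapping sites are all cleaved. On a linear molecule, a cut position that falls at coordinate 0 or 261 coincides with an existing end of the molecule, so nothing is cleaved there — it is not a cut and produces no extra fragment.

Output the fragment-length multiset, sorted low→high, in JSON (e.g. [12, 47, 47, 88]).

[5,5,6,7,7,8,8,8,8,8,8,9,9,9,9,10,10,11,11,15,16,17,20,37]

Site scan:
  AzqIV GGTTCCT/7: at [1, 11, 31, 42, 64, 73, 80, 94, 102, 137, 150, 164, 181] ⇒ [8, 18, 38, 49, 71, 80, 87, 101, 109, 144, 157, 171, 188]
  NpsIII CTACGA/5: at [51, 88, 112, 120, 129, 144, 157, 192, 229, 240] ⇒ [56, 93, 117, 125, 134, 149, 162, 197, 234, 245]

Pooled cuts: [8, 18, 38, 49, 56, 71, 80, 87, 93, 101, 109, 117, 125, 134, 144, 149, 157, 162, 171, 188, 197, 234, 245]

Fragment lengths:
  [0,8): 8 bp
  [8,18): 10 bp
  [18,38): 20 bp
  [38,49): 11 bp
  [49,56): 7 bp
  [56,71): 15 bp
  [71,80): 9 bp
  [80,87): 7 bp
  [87,93): 6 bp
  [93,101): 8 bp
  [101,109): 8 bp
  [109,117): 8 bp
  [117,125): 8 bp
  [125,134): 9 bp
  [134,144): 10 bp
  [144,149): 5 bp
  [149,157): 8 bp
  [157,162): 5 bp
  [162,171): 9 bp
  [171,188): 17 bp
  [188,197): 9 bp
  [197,234): 37 bp
  [234,245): 11 bp
  [245,261): 16 bp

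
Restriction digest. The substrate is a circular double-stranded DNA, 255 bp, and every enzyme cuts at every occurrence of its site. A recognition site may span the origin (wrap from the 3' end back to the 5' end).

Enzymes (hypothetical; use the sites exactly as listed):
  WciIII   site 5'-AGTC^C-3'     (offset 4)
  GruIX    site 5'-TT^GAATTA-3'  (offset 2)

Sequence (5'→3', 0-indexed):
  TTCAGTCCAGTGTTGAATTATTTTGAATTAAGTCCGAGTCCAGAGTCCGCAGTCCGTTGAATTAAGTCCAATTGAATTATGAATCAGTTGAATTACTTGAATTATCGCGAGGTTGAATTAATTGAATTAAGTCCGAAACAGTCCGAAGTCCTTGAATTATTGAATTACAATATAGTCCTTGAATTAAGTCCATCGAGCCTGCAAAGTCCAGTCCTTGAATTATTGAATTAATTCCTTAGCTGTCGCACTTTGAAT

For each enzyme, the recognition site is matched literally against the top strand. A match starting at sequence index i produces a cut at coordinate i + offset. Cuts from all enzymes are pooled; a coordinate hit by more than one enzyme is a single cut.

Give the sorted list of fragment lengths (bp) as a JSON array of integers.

[3,3,3,4,5,5,6,7,7,7,7,8,8,9,9,10,10,10,10,10,10,16,16,16,18,38]

Per-enzyme occurrences:
  WciIII (AGTCC, off=4): starts [3, 30, 36, 43, 50, 64, 129, 139, 146, 173, 186, 204, 209] → cuts [7, 34, 40, 47, 54, 68, 133, 143, 150, 177, 190, 208, 213]
  GruIX (TTGAATTA, off=2): starts [12, 22, 56, 71, 87, 96, 112, 121, 151, 159, 178, 214, 222] → cuts [14, 24, 58, 73, 89, 98, 114, 123, 153, 161, 180, 216, 224]

All cut coordinates (distinct, sorted): [7, 14, 24, 34, 40, 47, 54, 58, 68, 73, 89, 98, 114, 123, 133, 143, 150, 153, 161, 177, 180, 190, 208, 213, 216, 224]

Fragments:
  7→14: 7 bp
  14→24: 10 bp
  24→34: 10 bp
  34→40: 6 bp
  40→47: 7 bp
  47→54: 7 bp
  54→58: 4 bp
  58→68: 10 bp
  68→73: 5 bp
  73→89: 16 bp
  89→98: 9 bp
  98→114: 16 bp
  114→123: 9 bp
  123→133: 10 bp
  133→143: 10 bp
  143→150: 7 bp
  150→153: 3 bp
  153→161: 8 bp
  161→177: 16 bp
  177→180: 3 bp
  180→190: 10 bp
  190→208: 18 bp
  208→213: 5 bp
  213→216: 3 bp
  216→224: 8 bp
  224→7 (wrap): 255-224+7 = 38 bp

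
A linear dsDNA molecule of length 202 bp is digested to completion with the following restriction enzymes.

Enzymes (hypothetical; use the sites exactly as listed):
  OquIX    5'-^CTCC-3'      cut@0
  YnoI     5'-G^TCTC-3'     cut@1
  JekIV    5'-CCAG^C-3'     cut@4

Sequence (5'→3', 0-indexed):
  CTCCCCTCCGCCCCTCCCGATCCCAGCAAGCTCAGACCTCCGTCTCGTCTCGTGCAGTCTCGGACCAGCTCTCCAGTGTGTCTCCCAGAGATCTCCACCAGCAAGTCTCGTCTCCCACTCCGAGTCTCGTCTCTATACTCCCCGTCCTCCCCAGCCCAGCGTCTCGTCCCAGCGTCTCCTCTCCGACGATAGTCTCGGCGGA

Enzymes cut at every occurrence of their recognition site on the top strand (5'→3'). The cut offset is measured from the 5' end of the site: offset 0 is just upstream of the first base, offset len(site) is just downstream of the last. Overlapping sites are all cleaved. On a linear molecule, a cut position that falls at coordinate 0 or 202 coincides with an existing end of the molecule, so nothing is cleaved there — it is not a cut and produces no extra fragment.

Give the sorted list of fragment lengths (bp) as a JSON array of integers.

Site scan:
  OquIX (CTCC, off=0): starts [0, 5, 13, 37, 70, 81, 92, 111, 117, 137, 146, 175, 180] → cuts [5, 13, 37, 70, 81, 92, 111, 117, 137, 146, 175, 180] (position 0 is a terminus of the linear molecule — no cut)
  YnoI (GTCTC, off=1): starts [41, 46, 56, 79, 104, 109, 123, 128, 160, 173, 191] → cuts [42, 47, 57, 80, 105, 110, 124, 129, 161, 174, 192]
  JekIV (CCAGC, off=4): starts [22, 64, 97, 150, 155, 168] → cuts [26, 68, 101, 154, 159, 172]

All cut coordinates (distinct, sorted): [5, 13, 26, 37, 42, 47, 57, 68, 70, 80, 81, 92, 101, 105, 110, 111, 117, 124, 129, 137, 146, 154, 159, 161, 172, 174, 175, 180, 192]

Fragments:
  [0,5): 5 bp
  [5,13): 8 bp
  [13,26): 13 bp
  [26,37): 11 bp
  [37,42): 5 bp
  [42,47): 5 bp
  [47,57): 10 bp
  [57,68): 11 bp
  [68,70): 2 bp
  [70,80): 10 bp
  [80,81): 1 bp
  [81,92): 11 bp
  [92,101): 9 bp
  [101,105): 4 bp
  [105,110): 5 bp
  [110,111): 1 bp
  [111,117): 6 bp
  [117,124): 7 bp
  [124,129): 5 bp
  [129,137): 8 bp
  [137,146): 9 bp
  [146,154): 8 bp
  [154,159): 5 bp
  [159,161): 2 bp
  [161,172): 11 bp
  [172,174): 2 bp
  [174,175): 1 bp
  [175,180): 5 bp
  [180,192): 12 bp
  [192,202): 10 bp

[1,1,1,2,2,2,4,5,5,5,5,5,5,5,6,7,8,8,8,9,9,10,10,10,11,11,11,11,12,13]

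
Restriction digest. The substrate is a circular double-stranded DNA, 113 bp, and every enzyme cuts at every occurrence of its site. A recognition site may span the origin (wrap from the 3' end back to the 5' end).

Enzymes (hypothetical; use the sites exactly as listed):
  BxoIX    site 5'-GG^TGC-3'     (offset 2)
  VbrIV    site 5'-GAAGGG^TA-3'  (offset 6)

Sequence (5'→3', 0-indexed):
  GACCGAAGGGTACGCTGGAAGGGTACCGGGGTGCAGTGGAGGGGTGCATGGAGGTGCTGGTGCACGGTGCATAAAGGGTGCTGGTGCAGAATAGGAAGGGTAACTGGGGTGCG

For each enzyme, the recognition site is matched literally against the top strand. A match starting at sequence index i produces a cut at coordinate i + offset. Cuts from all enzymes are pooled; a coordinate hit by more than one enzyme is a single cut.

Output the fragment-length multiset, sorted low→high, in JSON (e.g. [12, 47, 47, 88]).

[6,6,7,8,9,10,11,13,13,14,16]

Site scan:
  BxoIX GGTGC/2: at [29, 42, 52, 58, 65, 76, 82, 107] ⇒ [31, 44, 54, 60, 67, 78, 84, 109]
  VbrIV GAAGGGTA/6: at [4, 17, 94] ⇒ [10, 23, 100]

Pooled cuts: [10, 23, 31, 44, 54, 60, 67, 78, 84, 100, 109]

Fragments:
  10→23: 13 bp
  23→31: 8 bp
  31→44: 13 bp
  44→54: 10 bp
  54→60: 6 bp
  60→67: 7 bp
  67→78: 11 bp
  78→84: 6 bp
  84→100: 16 bp
  100→109: 9 bp
  109→10 (wrap): 113-109+10 = 14 bp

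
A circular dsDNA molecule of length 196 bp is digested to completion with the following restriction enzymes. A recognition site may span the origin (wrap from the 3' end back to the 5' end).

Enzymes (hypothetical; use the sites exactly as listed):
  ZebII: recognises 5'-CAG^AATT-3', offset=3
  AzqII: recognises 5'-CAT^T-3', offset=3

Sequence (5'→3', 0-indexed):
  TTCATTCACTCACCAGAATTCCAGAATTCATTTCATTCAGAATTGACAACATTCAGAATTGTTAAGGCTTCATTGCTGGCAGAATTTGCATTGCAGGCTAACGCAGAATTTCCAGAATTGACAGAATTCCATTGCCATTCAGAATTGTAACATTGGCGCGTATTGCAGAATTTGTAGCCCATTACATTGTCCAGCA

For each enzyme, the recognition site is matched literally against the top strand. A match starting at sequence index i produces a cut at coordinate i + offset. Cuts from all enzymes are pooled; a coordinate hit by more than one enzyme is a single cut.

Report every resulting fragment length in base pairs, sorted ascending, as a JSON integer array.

[4,4,4,4,5,5,6,7,8,8,9,9,9,9,10,11,11,12,14,15,15,17]

Per-enzyme occurrences:
  ZebII CAGAATT/3: at [13, 21, 37, 53, 79, 103, 112, 121, 139, 165] ⇒ [16, 24, 40, 56, 82, 106, 115, 124, 142, 168]
  AzqII CATT/3: at [2, 28, 33, 49, 70, 88, 129, 135, 150, 179, 184, 194] ⇒ [1, 5, 31, 36, 52, 73, 91, 132, 138, 153, 182, 187]

Pooled cuts: [1, 5, 16, 24, 31, 36, 40, 52, 56, 73, 82, 91, 106, 115, 124, 132, 138, 142, 153, 168, 182, 187]

Fragment lengths:
  1→5: 4 bp
  5→16: 11 bp
  16→24: 8 bp
  24→31: 7 bp
  31→36: 5 bp
  36→40: 4 bp
  40→52: 12 bp
  52→56: 4 bp
  56→73: 17 bp
  73→82: 9 bp
  82→91: 9 bp
  91→106: 15 bp
  106→115: 9 bp
  115→124: 9 bp
  124→132: 8 bp
  132→138: 6 bp
  138→142: 4 bp
  142→153: 11 bp
  153→168: 15 bp
  168→182: 14 bp
  182→187: 5 bp
  187→1 (wrap): 196-187+1 = 10 bp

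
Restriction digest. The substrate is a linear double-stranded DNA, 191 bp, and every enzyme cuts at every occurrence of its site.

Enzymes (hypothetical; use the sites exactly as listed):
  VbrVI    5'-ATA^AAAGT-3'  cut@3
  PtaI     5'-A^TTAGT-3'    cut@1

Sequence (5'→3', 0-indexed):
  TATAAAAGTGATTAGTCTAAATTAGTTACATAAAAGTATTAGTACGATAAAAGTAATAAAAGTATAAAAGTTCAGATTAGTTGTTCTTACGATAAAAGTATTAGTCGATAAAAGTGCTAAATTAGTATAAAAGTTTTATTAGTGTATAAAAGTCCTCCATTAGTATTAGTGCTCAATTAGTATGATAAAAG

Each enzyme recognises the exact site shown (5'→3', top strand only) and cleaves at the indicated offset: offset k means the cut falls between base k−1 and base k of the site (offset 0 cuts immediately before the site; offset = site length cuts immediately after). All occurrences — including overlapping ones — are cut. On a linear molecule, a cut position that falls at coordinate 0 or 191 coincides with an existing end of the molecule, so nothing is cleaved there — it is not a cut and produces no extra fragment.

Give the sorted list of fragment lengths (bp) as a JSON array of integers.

Per-enzyme occurrences:
  VbrVI ATAAAAGT/3: at [1, 29, 46, 55, 63, 91, 107, 126, 145] ⇒ [4, 32, 49, 58, 66, 94, 110, 129, 148]
  PtaI ATTAGT/1: at [10, 20, 37, 75, 99, 120, 137, 158, 164, 175] ⇒ [11, 21, 38, 76, 100, 121, 138, 159, 165, 176]

All cut coordinates (distinct, sorted): [4, 11, 21, 32, 38, 49, 58, 66, 76, 94, 100, 110, 121, 129, 138, 148, 159, 165, 176]

Fragment lengths:
  [0,4): 4 bp
  [4,11): 7 bp
  [11,21): 10 bp
  [21,32): 11 bp
  [32,38): 6 bp
  [38,49): 11 bp
  [49,58): 9 bp
  [58,66): 8 bp
  [66,76): 10 bp
  [76,94): 18 bp
  [94,100): 6 bp
  [100,110): 10 bp
  [110,121): 11 bp
  [121,129): 8 bp
  [129,138): 9 bp
  [138,148): 10 bp
  [148,159): 11 bp
  [159,165): 6 bp
  [165,176): 11 bp
  [176,191): 15 bp

[4,6,6,6,7,8,8,9,9,10,10,10,10,11,11,11,11,11,15,18]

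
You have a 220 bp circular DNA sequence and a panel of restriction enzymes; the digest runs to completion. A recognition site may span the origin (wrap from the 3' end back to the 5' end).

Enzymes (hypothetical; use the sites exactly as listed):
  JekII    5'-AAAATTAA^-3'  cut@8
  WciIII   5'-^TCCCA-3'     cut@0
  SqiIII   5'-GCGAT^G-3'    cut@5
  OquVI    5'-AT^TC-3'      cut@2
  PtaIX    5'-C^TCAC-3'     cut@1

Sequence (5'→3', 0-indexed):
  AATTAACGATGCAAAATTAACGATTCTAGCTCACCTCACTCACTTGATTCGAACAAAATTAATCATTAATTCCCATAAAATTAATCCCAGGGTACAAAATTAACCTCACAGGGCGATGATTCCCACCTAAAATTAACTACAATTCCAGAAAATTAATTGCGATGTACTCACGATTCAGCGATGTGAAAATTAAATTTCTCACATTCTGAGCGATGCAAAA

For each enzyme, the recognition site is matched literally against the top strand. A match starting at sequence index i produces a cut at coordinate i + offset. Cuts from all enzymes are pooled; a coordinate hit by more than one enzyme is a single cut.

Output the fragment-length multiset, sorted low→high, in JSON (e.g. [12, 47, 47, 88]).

[2,3,4,4,4,5,5,6,6,7,7,7,8,8,9,10,11,12,12,13,14,14,14,16,19]

Per-enzyme occurrences:
  JekII AAAATTAA/8: at [12, 54, 76, 95, 128, 148, 185, 218] ⇒ [6, 20, 62, 84, 103, 136, 156, 193]
  WciIII TCCCA/0: at [70, 84, 120] ⇒ [70, 84, 120]
  SqiIII GCGATG/5: at [112, 158, 177, 209] ⇒ [117, 163, 182, 214]
  OquVI ATTC/2: at [22, 46, 68, 118, 141, 172, 202] ⇒ [24, 48, 70, 120, 143, 174, 204]
  PtaIX CTCAC/1: at [29, 34, 38, 104, 166, 197] ⇒ [30, 35, 39, 105, 167, 198]

All cut coordinates (distinct, sorted): [6, 20, 24, 30, 35, 39, 48, 62, 70, 84, 103, 105, 117, 120, 136, 143, 156, 163, 167, 174, 182, 193, 198, 204, 214]

Fragments:
  6→20: 14 bp
  20→24: 4 bp
  24→30: 6 bp
  30→35: 5 bp
  35→39: 4 bp
  39→48: 9 bp
  48→62: 14 bp
  62→70: 8 bp
  70→84: 14 bp
  84→103: 19 bp
  103→105: 2 bp
  105→117: 12 bp
  117→120: 3 bp
  120→136: 16 bp
  136→143: 7 bp
  143→156: 13 bp
  156→163: 7 bp
  163→167: 4 bp
  167→174: 7 bp
  174→182: 8 bp
  182→193: 11 bp
  193→198: 5 bp
  198→204: 6 bp
  204→214: 10 bp
  214→6 (wrap): 220-214+6 = 12 bp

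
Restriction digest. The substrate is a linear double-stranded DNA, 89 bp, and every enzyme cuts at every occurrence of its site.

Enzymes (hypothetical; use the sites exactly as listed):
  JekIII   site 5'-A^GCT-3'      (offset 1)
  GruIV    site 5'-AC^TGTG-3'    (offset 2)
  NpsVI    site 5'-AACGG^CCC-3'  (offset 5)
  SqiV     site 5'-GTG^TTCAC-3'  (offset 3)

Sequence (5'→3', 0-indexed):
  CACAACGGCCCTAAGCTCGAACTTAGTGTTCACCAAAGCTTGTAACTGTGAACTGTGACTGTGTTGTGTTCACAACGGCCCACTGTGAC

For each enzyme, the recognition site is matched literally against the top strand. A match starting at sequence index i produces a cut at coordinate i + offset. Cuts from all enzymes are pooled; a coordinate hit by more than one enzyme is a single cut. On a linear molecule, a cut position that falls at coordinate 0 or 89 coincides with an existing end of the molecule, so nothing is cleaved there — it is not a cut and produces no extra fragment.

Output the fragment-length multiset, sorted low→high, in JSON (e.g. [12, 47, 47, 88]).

Scan for sites:
  JekIII (AGCT, off=1): starts [13, 36] → cuts [14, 37]
  GruIV (ACTGTG, off=2): starts [44, 51, 57, 81] → cuts [46, 53, 59, 83]
  NpsVI (AACGGCCC, off=5): starts [3, 73] → cuts [8, 78]
  SqiV (GTGTTCAC, off=3): starts [25, 65] → cuts [28, 68]

All cut coordinates (distinct, sorted): [8, 14, 28, 37, 46, 53, 59, 68, 78, 83]

Fragment lengths:
  [0,8): 8 bp
  [8,14): 6 bp
  [14,28): 14 bp
  [28,37): 9 bp
  [37,46): 9 bp
  [46,53): 7 bp
  [53,59): 6 bp
  [59,68): 9 bp
  [68,78): 10 bp
  [78,83): 5 bp
  [83,89): 6 bp

[5,6,6,6,7,8,9,9,9,10,14]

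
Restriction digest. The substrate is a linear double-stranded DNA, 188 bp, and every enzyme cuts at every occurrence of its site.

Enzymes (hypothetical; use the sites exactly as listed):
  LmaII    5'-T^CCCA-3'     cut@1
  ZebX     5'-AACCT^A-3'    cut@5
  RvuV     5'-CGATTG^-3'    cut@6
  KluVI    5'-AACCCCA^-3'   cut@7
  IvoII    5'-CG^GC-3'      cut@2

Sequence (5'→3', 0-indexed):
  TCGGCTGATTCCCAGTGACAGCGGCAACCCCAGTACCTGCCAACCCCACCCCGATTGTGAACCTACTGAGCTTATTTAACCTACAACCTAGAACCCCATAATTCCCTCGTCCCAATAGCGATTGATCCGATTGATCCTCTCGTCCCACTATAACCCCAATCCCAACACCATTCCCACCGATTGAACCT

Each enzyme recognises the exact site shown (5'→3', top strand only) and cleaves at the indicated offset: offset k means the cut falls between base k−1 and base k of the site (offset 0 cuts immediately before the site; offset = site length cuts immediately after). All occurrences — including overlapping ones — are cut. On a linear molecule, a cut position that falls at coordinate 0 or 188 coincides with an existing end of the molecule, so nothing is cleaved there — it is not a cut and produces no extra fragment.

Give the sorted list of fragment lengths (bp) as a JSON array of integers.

[2,3,5,7,7,7,9,9,9,9,10,11,12,12,13,14,15,16,18]

Site scan:
  LmaII (TCCCA, off=1): starts [9, 109, 142, 159, 171] → cuts [10, 110, 143, 160, 172]
  ZebX (AACCTA, off=5): starts [59, 77, 84] → cuts [64, 82, 89]
  RvuV (CGATTG, off=6): starts [51, 118, 127, 177] → cuts [57, 124, 133, 183]
  KluVI (AACCCCA, off=7): starts [25, 41, 91, 151] → cuts [32, 48, 98, 158]
  IvoII (CGGC, off=2): starts [1, 21] → cuts [3, 23]

Pooled cuts: [3, 10, 23, 32, 48, 57, 64, 82, 89, 98, 110, 124, 133, 143, 158, 160, 172, 183]

Fragments:
  [0,3): 3 bp
  [3,10): 7 bp
  [10,23): 13 bp
  [23,32): 9 bp
  [32,48): 16 bp
  [48,57): 9 bp
  [57,64): 7 bp
  [64,82): 18 bp
  [82,89): 7 bp
  [89,98): 9 bp
  [98,110): 12 bp
  [110,124): 14 bp
  [124,133): 9 bp
  [133,143): 10 bp
  [143,158): 15 bp
  [158,160): 2 bp
  [160,172): 12 bp
  [172,183): 11 bp
  [183,188): 5 bp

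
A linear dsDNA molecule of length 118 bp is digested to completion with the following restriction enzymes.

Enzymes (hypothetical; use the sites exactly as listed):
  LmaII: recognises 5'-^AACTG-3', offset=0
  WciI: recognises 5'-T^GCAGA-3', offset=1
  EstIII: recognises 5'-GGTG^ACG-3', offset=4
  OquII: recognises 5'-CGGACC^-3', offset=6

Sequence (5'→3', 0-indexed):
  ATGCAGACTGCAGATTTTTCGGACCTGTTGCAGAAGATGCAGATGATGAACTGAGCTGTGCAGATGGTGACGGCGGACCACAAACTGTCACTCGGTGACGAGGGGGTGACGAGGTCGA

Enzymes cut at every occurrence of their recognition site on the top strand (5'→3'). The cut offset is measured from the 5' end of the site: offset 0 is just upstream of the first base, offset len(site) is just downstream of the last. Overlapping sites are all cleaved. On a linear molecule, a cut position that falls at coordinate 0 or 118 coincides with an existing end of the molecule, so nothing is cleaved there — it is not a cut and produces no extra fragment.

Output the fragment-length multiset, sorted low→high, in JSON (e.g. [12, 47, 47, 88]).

[2,3,4,7,9,10,10,10,10,11,11,15,16]

Scan for sites:
  LmaII (AACTG, off=0): starts [48, 82] → cuts [48, 82]
  WciI (TGCAGA, off=1): starts [1, 8, 28, 37, 58] → cuts [2, 9, 29, 38, 59]
  EstIII (GGTGACG, off=4): starts [65, 93, 104] → cuts [69, 97, 108]
  OquII (CGGACC, off=6): starts [19, 73] → cuts [25, 79]

All cut coordinates (distinct, sorted): [2, 9, 25, 29, 38, 48, 59, 69, 79, 82, 97, 108]

Fragment lengths:
  [0,2): 2 bp
  [2,9): 7 bp
  [9,25): 16 bp
  [25,29): 4 bp
  [29,38): 9 bp
  [38,48): 10 bp
  [48,59): 11 bp
  [59,69): 10 bp
  [69,79): 10 bp
  [79,82): 3 bp
  [82,97): 15 bp
  [97,108): 11 bp
  [108,118): 10 bp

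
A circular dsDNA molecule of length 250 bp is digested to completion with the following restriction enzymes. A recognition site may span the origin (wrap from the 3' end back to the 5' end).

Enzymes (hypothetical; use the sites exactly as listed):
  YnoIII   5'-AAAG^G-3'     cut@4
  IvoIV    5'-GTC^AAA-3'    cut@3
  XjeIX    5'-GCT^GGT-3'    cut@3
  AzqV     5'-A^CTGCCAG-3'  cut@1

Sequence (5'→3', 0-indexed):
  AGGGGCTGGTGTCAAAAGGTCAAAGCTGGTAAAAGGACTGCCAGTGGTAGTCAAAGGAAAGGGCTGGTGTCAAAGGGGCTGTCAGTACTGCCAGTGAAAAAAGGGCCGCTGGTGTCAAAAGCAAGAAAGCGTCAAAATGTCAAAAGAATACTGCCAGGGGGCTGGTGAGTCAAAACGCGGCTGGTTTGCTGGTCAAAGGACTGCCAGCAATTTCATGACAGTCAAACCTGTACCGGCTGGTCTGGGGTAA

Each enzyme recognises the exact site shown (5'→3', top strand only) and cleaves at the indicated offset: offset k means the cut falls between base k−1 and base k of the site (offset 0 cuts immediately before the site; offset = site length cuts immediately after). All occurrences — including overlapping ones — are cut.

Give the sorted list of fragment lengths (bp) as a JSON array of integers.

[2,2,3,4,4,4,4,4,5,5,5,6,6,6,6,7,8,8,8,8,9,11,12,13,14,15,15,16,17,23]

Site scan:
  YnoIII AAAGG/4: at [14, 31, 52, 57, 71, 99, 194, 248] ⇒ [2, 18, 35, 56, 61, 75, 103, 198]
  IvoIV GTCAAA/3: at [10, 18, 49, 68, 113, 130, 138, 168, 191, 220] ⇒ [13, 21, 52, 71, 116, 133, 141, 171, 194, 223]
  XjeIX GCTGGT/3: at [4, 24, 62, 107, 160, 179, 187, 235] ⇒ [7, 27, 65, 110, 163, 182, 190, 238]
  AzqV ACTGCCAG/1: at [36, 86, 149, 199] ⇒ [37, 87, 150, 200]

Pooled cuts: [2, 7, 13, 18, 21, 27, 35, 37, 52, 56, 61, 65, 71, 75, 87, 103, 110, 116, 133, 141, 150, 163, 171, 182, 190, 194, 198, 200, 223, 238]

Fragments:
  2→7: 5 bp
  7→13: 6 bp
  13→18: 5 bp
  18→21: 3 bp
  21→27: 6 bp
  27→35: 8 bp
  35→37: 2 bp
  37→52: 15 bp
  52→56: 4 bp
  56→61: 5 bp
  61→65: 4 bp
  65→71: 6 bp
  71→75: 4 bp
  75→87: 12 bp
  87→103: 16 bp
  103→110: 7 bp
  110→116: 6 bp
  116→133: 17 bp
  133→141: 8 bp
  141→150: 9 bp
  150→163: 13 bp
  163→171: 8 bp
  171→182: 11 bp
  182→190: 8 bp
  190→194: 4 bp
  194→198: 4 bp
  198→200: 2 bp
  200→223: 23 bp
  223→238: 15 bp
  238→2 (wrap): 250-238+2 = 14 bp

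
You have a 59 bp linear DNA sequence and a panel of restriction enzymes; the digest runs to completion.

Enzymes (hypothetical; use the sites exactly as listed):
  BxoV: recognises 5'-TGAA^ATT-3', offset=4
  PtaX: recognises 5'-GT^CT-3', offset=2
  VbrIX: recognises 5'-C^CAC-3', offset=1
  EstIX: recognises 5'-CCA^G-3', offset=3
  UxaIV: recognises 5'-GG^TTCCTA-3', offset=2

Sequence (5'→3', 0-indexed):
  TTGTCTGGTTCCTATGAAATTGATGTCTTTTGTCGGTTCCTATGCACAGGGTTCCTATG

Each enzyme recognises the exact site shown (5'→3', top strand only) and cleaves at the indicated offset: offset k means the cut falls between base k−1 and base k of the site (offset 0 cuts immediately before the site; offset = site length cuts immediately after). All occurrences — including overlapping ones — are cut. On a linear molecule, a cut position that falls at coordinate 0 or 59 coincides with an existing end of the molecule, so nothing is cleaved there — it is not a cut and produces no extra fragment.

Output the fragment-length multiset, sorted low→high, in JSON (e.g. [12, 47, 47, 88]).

Scan for sites:
  BxoV TGAAATT/4: at [14] ⇒ [18]
  PtaX GTCT/2: at [2, 24] ⇒ [4, 26]
  VbrIX (CCAC, off=1): no sites
  EstIX (CCAG, off=3): no sites
  UxaIV GGTTCCTA/2: at [6, 34, 49] ⇒ [8, 36, 51]

All cut coordinates (distinct, sorted): [4, 8, 18, 26, 36, 51]

Fragments:
  [0,4): 4 bp
  [4,8): 4 bp
  [8,18): 10 bp
  [18,26): 8 bp
  [26,36): 10 bp
  [36,51): 15 bp
  [51,59): 8 bp

[4,4,8,8,10,10,15]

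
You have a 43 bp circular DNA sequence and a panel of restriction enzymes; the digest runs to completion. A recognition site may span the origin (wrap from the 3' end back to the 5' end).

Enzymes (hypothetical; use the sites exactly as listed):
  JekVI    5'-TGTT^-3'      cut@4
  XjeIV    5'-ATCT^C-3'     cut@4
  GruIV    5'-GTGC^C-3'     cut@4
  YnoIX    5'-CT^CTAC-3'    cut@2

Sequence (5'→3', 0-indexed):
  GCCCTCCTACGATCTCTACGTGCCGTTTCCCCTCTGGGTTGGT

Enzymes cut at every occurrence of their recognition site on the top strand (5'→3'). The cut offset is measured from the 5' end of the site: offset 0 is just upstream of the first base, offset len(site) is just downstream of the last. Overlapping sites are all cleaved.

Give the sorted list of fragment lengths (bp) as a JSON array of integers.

[8,13,22]

Per-enzyme occurrences:
  JekVI (TGTT, off=4): no sites
  XjeIV ATCTC/4: at [11] ⇒ [15]
  GruIV GTGCC/4: at [19, 41] ⇒ [2, 23]
  YnoIX CTCTAC/2: at [13] ⇒ [15]

Pooled cuts: [2, 15, 23]

Fragment lengths:
  2→15: 13 bp
  15→23: 8 bp
  23→2 (wrap): 43-23+2 = 22 bp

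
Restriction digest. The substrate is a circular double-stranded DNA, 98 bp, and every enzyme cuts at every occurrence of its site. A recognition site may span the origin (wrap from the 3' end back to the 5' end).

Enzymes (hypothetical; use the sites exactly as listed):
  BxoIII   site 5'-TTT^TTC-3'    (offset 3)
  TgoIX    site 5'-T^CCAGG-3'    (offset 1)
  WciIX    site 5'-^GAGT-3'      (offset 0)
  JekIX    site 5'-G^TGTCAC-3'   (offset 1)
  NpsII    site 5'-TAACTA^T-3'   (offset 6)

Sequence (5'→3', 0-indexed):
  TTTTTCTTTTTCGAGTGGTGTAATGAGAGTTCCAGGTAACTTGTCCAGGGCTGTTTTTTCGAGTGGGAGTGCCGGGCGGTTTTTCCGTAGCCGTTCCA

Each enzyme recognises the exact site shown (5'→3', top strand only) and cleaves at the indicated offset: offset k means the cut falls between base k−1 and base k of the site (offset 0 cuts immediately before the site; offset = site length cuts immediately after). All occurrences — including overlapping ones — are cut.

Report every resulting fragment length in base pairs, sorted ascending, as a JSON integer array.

[3,3,5,6,6,13,13,14,16,19]

Scan for sites:
  BxoIII (TTTTTC, off=3): starts [0, 6, 54, 79] → cuts [3, 9, 57, 82]
  TgoIX (TCCAGG, off=1): starts [30, 43] → cuts [31, 44]
  WciIX (GAGT, off=0): starts [12, 26, 60, 66] → cuts [12, 26, 60, 66]
  JekIX (GTGTCAC, off=1): no sites
  NpsII (TAACTAT, off=6): no sites

Pooled cuts: [3, 9, 12, 26, 31, 44, 57, 60, 66, 82]

Fragments:
  3→9: 6 bp
  9→12: 3 bp
  12→26: 14 bp
  26→31: 5 bp
  31→44: 13 bp
  44→57: 13 bp
  57→60: 3 bp
  60→66: 6 bp
  66→82: 16 bp
  82→3 (wrap): 98-82+3 = 19 bp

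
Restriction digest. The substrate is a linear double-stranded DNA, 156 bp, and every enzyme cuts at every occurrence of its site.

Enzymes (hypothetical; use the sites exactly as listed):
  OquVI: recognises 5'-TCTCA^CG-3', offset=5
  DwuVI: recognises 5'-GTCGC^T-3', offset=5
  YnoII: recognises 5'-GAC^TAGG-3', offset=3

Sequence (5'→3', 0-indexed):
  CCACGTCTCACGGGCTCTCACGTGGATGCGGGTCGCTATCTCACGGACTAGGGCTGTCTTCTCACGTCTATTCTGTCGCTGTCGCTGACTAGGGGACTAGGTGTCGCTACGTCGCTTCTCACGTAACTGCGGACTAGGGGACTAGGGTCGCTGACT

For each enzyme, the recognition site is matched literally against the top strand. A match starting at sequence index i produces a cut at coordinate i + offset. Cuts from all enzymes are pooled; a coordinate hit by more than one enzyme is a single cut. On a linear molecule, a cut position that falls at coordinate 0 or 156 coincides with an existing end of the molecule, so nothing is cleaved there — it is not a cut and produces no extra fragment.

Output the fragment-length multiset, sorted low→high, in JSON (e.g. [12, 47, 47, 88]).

[4,5,5,6,6,7,8,8,8,9,10,10,10,13,15,16,16]

Site scan:
  OquVI TCTCACG/5: at [5, 15, 38, 59, 116] ⇒ [10, 20, 43, 64, 121]
  DwuVI GTCGCT/5: at [31, 74, 80, 102, 110, 146] ⇒ [36, 79, 85, 107, 115, 151]
  YnoII GACTAGG/3: at [45, 86, 94, 131, 139] ⇒ [48, 89, 97, 134, 142]

Pooled cuts: [10, 20, 36, 43, 48, 64, 79, 85, 89, 97, 107, 115, 121, 134, 142, 151]

Fragments:
  [0,10): 10 bp
  [10,20): 10 bp
  [20,36): 16 bp
  [36,43): 7 bp
  [43,48): 5 bp
  [48,64): 16 bp
  [64,79): 15 bp
  [79,85): 6 bp
  [85,89): 4 bp
  [89,97): 8 bp
  [97,107): 10 bp
  [107,115): 8 bp
  [115,121): 6 bp
  [121,134): 13 bp
  [134,142): 8 bp
  [142,151): 9 bp
  [151,156): 5 bp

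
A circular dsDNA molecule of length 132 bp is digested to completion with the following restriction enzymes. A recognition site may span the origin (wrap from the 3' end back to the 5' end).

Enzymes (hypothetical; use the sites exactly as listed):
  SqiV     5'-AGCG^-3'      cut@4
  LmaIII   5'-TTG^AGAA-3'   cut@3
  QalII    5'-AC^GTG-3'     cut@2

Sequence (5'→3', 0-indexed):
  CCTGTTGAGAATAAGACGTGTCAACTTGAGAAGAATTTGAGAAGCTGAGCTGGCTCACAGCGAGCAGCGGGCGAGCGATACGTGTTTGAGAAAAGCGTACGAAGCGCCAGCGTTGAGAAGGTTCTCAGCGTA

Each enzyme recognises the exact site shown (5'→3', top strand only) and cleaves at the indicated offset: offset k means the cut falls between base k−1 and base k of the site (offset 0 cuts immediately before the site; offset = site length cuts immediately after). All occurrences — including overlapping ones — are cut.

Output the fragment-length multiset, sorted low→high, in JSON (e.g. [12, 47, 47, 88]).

[3,4,6,7,7,8,9,9,9,10,11,11,15,23]

Site scan:
  SqiV AGCG/4: at [58, 65, 73, 93, 102, 108, 126] ⇒ [62, 69, 77, 97, 106, 112, 130]
  LmaIII TTGAGAA/3: at [4, 25, 36, 85, 112] ⇒ [7, 28, 39, 88, 115]
  QalII ACGTG/2: at [15, 79] ⇒ [17, 81]

All cut coordinates (distinct, sorted): [7, 17, 28, 39, 62, 69, 77, 81, 88, 97, 106, 112, 115, 130]

Fragments:
  7→17: 10 bp
  17→28: 11 bp
  28→39: 11 bp
  39→62: 23 bp
  62→69: 7 bp
  69→77: 8 bp
  77→81: 4 bp
  81→88: 7 bp
  88→97: 9 bp
  97→106: 9 bp
  106→112: 6 bp
  112→115: 3 bp
  115→130: 15 bp
  130→7 (wrap): 132-130+7 = 9 bp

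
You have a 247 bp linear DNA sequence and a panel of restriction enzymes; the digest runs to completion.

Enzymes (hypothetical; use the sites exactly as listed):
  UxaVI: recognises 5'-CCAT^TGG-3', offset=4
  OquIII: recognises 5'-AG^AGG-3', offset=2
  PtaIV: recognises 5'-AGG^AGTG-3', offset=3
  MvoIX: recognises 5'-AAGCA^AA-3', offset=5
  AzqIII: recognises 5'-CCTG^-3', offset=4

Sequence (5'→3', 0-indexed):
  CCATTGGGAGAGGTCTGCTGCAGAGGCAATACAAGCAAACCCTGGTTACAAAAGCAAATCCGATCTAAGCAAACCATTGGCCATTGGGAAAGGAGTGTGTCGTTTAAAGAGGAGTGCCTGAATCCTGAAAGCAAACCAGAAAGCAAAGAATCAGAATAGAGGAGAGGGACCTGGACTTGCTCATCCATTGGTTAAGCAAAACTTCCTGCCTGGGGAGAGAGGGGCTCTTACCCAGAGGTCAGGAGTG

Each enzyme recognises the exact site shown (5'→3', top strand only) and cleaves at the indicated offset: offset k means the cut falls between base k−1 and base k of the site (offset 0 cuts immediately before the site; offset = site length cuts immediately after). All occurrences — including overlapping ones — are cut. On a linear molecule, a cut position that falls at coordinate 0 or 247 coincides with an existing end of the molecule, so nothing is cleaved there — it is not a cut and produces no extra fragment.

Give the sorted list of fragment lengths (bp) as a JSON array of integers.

[3,4,4,4,5,6,6,6,7,7,7,7,8,8,9,9,10,10,12,12,13,14,14,15,15,16,16]

Site scan:
  UxaVI CCATTGG/4: at [0, 73, 80, 184] ⇒ [4, 77, 84, 188]
  OquIII AGAGG/2: at [8, 21, 107, 157, 162, 217, 233] ⇒ [10, 23, 109, 159, 164, 219, 235]
  PtaIV AGGAGTG/3: at [90, 109, 240] ⇒ [93, 112, 243]
  MvoIX AAGCAAA/5: at [32, 51, 66, 128, 140, 193] ⇒ [37, 56, 71, 133, 145, 198]
  AzqIII CCTG/4: at [40, 116, 123, 169, 204, 208] ⇒ [44, 120, 127, 173, 208, 212]

Pooled cuts: [4, 10, 23, 37, 44, 56, 71, 77, 84, 93, 109, 112, 120, 127, 133, 145, 159, 164, 173, 188, 198, 208, 212, 219, 235, 243]

Fragment lengths:
  [0,4): 4 bp
  [4,10): 6 bp
  [10,23): 13 bp
  [23,37): 14 bp
  [37,44): 7 bp
  [44,56): 12 bp
  [56,71): 15 bp
  [71,77): 6 bp
  [77,84): 7 bp
  [84,93): 9 bp
  [93,109): 16 bp
  [109,112): 3 bp
  [112,120): 8 bp
  [120,127): 7 bp
  [127,133): 6 bp
  [133,145): 12 bp
  [145,159): 14 bp
  [159,164): 5 bp
  [164,173): 9 bp
  [173,188): 15 bp
  [188,198): 10 bp
  [198,208): 10 bp
  [208,212): 4 bp
  [212,219): 7 bp
  [219,235): 16 bp
  [235,243): 8 bp
  [243,247): 4 bp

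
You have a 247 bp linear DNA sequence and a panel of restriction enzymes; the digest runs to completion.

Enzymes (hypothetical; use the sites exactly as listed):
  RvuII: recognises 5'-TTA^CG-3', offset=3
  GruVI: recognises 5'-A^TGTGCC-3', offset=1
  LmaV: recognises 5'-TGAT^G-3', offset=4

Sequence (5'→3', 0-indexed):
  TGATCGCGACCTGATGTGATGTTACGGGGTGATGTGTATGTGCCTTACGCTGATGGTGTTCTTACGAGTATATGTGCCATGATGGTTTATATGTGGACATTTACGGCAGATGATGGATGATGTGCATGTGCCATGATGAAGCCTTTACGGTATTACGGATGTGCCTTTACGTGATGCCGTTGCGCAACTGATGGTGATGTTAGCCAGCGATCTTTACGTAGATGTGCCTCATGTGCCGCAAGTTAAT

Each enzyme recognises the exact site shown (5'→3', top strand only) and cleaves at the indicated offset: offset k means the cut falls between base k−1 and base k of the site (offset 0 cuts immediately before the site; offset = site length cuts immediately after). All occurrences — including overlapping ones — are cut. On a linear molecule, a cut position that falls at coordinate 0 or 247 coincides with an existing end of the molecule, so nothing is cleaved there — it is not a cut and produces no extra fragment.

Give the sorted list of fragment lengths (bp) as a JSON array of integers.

[4,4,5,5,5,6,6,6,7,7,8,8,9,9,9,10,10,10,11,11,11,15,16,17,18,20]

Per-enzyme occurrences:
  RvuII (TTACG, off=3): starts [21, 44, 61, 100, 144, 152, 166, 213] → cuts [24, 47, 64, 103, 147, 155, 169, 216]
  GruVI (ATGTGCC, off=1): starts [37, 71, 125, 158, 221, 230] → cuts [38, 72, 126, 159, 222, 231]
  LmaV (TGATG, off=4): starts [11, 16, 29, 50, 79, 110, 117, 133, 171, 188, 194] → cuts [15, 20, 33, 54, 83, 114, 121, 137, 175, 192, 198]

All cut coordinates (distinct, sorted): [15, 20, 24, 33, 38, 47, 54, 64, 72, 83, 103, 114, 121, 126, 137, 147, 155, 159, 169, 175, 192, 198, 216, 222, 231]

Fragments:
  [0,15): 15 bp
  [15,20): 5 bp
  [20,24): 4 bp
  [24,33): 9 bp
  [33,38): 5 bp
  [38,47): 9 bp
  [47,54): 7 bp
  [54,64): 10 bp
  [64,72): 8 bp
  [72,83): 11 bp
  [83,103): 20 bp
  [103,114): 11 bp
  [114,121): 7 bp
  [121,126): 5 bp
  [126,137): 11 bp
  [137,147): 10 bp
  [147,155): 8 bp
  [155,159): 4 bp
  [159,169): 10 bp
  [169,175): 6 bp
  [175,192): 17 bp
  [192,198): 6 bp
  [198,216): 18 bp
  [216,222): 6 bp
  [222,231): 9 bp
  [231,247): 16 bp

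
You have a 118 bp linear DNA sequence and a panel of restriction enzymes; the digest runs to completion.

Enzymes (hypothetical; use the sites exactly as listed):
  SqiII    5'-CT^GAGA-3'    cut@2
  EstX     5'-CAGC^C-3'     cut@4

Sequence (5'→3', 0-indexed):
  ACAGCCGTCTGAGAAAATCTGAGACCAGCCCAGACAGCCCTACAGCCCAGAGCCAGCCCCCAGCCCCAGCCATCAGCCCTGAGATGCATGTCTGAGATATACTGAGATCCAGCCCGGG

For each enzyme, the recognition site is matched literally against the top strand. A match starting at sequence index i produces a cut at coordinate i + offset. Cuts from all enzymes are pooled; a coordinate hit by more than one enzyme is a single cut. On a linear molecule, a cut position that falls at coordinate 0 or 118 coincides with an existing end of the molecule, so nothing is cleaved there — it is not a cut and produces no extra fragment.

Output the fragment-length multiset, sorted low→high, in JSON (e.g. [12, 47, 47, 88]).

[3,5,5,5,6,7,7,8,9,9,10,10,10,11,13]

Per-enzyme occurrences:
  SqiII (CTGAGA, off=2): starts [8, 18, 78, 91, 101] → cuts [10, 20, 80, 93, 103]
  EstX (CAGCC, off=4): starts [1, 25, 34, 42, 53, 60, 66, 73, 109] → cuts [5, 29, 38, 46, 57, 64, 70, 77, 113]

Pooled cuts: [5, 10, 20, 29, 38, 46, 57, 64, 70, 77, 80, 93, 103, 113]

Fragment lengths:
  [0,5): 5 bp
  [5,10): 5 bp
  [10,20): 10 bp
  [20,29): 9 bp
  [29,38): 9 bp
  [38,46): 8 bp
  [46,57): 11 bp
  [57,64): 7 bp
  [64,70): 6 bp
  [70,77): 7 bp
  [77,80): 3 bp
  [80,93): 13 bp
  [93,103): 10 bp
  [103,113): 10 bp
  [113,118): 5 bp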